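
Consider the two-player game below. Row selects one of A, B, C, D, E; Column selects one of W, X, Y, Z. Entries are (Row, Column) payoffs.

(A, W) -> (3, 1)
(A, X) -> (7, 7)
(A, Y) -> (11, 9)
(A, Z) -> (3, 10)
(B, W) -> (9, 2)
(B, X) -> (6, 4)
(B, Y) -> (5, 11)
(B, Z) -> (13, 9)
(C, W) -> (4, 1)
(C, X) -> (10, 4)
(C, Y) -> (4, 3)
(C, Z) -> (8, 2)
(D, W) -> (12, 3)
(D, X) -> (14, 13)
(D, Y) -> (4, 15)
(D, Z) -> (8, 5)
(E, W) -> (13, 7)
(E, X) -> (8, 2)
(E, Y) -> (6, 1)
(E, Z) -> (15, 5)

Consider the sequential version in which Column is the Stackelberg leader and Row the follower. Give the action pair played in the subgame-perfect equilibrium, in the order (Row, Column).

Solve by backward induction (Column leads).
- W → Row plays E (best of 3, 9, 4, 12, 13); Column gets 7.
- X → Row plays D (best of 7, 6, 10, 14, 8); Column gets 13.
- Y → Row plays A (best of 11, 5, 4, 4, 6); Column gets 9.
- Z → Row plays E (best of 3, 13, 8, 8, 15); Column gets 5.
Among 7, 13, 9, 5, the best is 13 at X. Subgame-perfect outcome: (D, X) with payoffs (14, 13).

(D, X)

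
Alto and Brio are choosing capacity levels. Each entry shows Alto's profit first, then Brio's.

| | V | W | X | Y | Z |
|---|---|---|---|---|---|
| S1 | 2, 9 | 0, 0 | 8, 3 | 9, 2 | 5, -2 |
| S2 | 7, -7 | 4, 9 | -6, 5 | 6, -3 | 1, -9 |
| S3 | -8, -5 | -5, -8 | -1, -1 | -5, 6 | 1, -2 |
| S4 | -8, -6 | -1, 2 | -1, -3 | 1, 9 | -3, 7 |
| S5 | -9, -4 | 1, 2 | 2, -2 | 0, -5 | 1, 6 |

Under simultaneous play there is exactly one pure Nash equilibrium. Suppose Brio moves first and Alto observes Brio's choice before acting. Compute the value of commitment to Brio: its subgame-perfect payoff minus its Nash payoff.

Backward induction with Brio moving first.
- V → Alto plays S2 (best of 2, 7, -8, -8, -9); Brio gets -7.
- W → Alto plays S2 (best of 0, 4, -5, -1, 1); Brio gets 9.
- X → Alto plays S1 (best of 8, -6, -1, -1, 2); Brio gets 3.
- Y → Alto plays S1 (best of 9, 6, -5, 1, 0); Brio gets 2.
- Z → Alto plays S1 (best of 5, 1, 1, -3, 1); Brio gets -2.
Brio's induced payoffs are -7, 9, 3, 2, -2, so Brio commits to W. Subgame-perfect outcome: (S2, W) with payoffs (4, 9).
Under simultaneous play:
Alto's best replies: V→S2; W→S2; X→S1; Y→S1; Z→S1.
Brio's best replies: S1→V; S2→W; S3→Y; S4→Y; S5→Z.
The unique mutual best reply is (S2, W), giving (4, 9).
Brio's commitment gain: 9 − 9 = 0.

0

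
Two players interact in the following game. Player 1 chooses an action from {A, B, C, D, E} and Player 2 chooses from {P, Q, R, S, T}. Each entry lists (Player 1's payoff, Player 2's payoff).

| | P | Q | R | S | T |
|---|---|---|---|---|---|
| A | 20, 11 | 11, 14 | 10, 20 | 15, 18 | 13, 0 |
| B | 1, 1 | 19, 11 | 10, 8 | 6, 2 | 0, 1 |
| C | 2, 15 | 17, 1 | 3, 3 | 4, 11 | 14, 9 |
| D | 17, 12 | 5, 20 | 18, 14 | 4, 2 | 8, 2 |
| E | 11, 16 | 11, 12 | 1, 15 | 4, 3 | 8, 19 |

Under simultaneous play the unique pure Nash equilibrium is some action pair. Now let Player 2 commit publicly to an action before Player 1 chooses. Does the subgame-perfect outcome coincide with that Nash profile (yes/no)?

no

Backward induction with Player 2 moving first.
- P → Player 1 plays A (best of 20, 1, 2, 17, 11); Player 2 gets 11.
- Q → Player 1 plays B (best of 11, 19, 17, 5, 11); Player 2 gets 11.
- R → Player 1 plays D (best of 10, 10, 3, 18, 1); Player 2 gets 14.
- S → Player 1 plays A (best of 15, 6, 4, 4, 4); Player 2 gets 18.
- T → Player 1 plays C (best of 13, 0, 14, 8, 8); Player 2 gets 9.
Among 11, 11, 14, 18, 9, the best is 18 at S. Subgame-perfect outcome: (A, S) with payoffs (15, 18).
Now find the simultaneous Nash equilibrium.
Player 1's best replies: P→A; Q→B; R→D; S→A; T→C.
Player 2's best replies: A→R; B→Q; C→P; D→Q; E→T.
Only (B, Q) has each player best-responding; Nash payoffs (19, 11).
Sequential outcome (A, S) differs from the Nash profile (B, Q).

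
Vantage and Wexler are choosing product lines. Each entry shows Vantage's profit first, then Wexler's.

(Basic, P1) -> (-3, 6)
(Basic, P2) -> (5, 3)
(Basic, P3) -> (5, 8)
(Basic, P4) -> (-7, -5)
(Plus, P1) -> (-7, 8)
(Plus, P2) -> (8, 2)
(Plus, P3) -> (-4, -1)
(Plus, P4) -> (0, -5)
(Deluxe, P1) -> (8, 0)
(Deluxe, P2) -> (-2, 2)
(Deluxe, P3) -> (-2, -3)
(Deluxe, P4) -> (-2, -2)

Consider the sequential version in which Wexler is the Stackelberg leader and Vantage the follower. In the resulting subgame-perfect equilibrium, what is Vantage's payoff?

5

Vantage best-responds to each possible Wexler move:
- P1 → Vantage plays Deluxe (best of -3, -7, 8); Wexler gets 0.
- P2 → Vantage plays Plus (best of 5, 8, -2); Wexler gets 2.
- P3 → Vantage plays Basic (best of 5, -4, -2); Wexler gets 8.
- P4 → Vantage plays Plus (best of -7, 0, -2); Wexler gets -5.
Maximizing over 0, 2, 8, -5, Wexler chooses P3. Subgame-perfect outcome: (Basic, P3) with payoffs (5, 8).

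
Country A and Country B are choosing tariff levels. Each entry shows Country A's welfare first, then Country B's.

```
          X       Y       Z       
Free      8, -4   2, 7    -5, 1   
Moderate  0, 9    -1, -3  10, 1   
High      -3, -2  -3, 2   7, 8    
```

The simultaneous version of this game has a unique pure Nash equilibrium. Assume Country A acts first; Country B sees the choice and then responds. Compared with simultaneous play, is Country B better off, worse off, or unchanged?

Country B best-responds to each possible Country A move:
- Free: BR = Y, leader payoff 2.
- Moderate: BR = X, leader payoff 0.
- High: BR = Z, leader payoff 7.
Among 2, 0, 7, the best is 7 at High. Subgame-perfect outcome: (High, Z) with payoffs (7, 8).
For the simultaneous game, intersect best replies.
Country A's best replies: X→Free; Y→Free; Z→Moderate.
Country B's best replies: Free→Y; Moderate→X; High→Z.
The unique mutual best reply is (Free, Y), giving (2, 7).
Country B earns 8 sequentially versus 7 at the Nash outcome: better off.

better off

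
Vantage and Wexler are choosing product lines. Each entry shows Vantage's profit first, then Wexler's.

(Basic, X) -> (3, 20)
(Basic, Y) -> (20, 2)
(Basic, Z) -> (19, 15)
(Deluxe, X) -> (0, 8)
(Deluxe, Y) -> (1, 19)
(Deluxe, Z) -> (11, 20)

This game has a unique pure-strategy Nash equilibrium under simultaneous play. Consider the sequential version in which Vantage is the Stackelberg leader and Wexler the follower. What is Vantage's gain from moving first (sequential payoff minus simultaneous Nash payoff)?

Work backward from Wexler's decision.
- Basic → Wexler plays X (best of 20, 2, 15); Vantage gets 3.
- Deluxe → Wexler plays Z (best of 8, 19, 20); Vantage gets 11.
Vantage's induced payoffs are 3, 11, so Vantage commits to Deluxe. Subgame-perfect outcome: (Deluxe, Z) with payoffs (11, 20).
For the simultaneous game, intersect best replies.
Vantage's best replies: X→Basic; Y→Basic; Z→Basic.
Wexler's best replies: Basic→X; Deluxe→Z.
The unique mutual best reply is (Basic, X), giving (3, 20).
Vantage's commitment gain: 11 − 3 = 8.

8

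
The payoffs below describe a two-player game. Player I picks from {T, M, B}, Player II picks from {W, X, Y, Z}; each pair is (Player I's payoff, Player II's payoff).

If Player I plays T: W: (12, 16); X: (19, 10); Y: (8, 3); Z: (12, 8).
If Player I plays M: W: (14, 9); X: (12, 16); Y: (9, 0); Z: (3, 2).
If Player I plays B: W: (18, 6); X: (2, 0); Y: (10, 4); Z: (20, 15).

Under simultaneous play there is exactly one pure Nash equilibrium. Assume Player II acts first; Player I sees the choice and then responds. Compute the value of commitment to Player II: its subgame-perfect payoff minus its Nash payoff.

0

Work backward from Player I's decision.
- W: BR = B, leader payoff 6.
- X: BR = T, leader payoff 10.
- Y: BR = B, leader payoff 4.
- Z: BR = B, leader payoff 15.
Among 6, 10, 4, 15, the best is 15 at Z. Subgame-perfect outcome: (B, Z) with payoffs (20, 15).
Now find the simultaneous Nash equilibrium.
Player I's best replies: W→B; X→T; Y→B; Z→B.
Player II's best replies: T→W; M→X; B→Z.
The unique mutual best reply is (B, Z), giving (20, 15).
Player II's commitment gain: 15 − 15 = 0.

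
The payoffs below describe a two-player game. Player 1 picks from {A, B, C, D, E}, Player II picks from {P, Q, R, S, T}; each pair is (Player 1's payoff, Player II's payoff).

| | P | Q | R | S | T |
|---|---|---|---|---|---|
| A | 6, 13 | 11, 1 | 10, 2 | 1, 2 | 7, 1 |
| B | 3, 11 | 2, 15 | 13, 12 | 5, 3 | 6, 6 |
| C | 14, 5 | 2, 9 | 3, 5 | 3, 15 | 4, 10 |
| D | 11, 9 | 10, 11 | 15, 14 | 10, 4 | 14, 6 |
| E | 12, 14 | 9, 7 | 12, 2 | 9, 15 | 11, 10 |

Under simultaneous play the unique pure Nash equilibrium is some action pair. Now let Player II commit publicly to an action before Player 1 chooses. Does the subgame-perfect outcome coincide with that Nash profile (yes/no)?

Player 1 best-responds to each possible Player II move:
- P: Player 1 compares 6, 3, 14, 11, 12 and picks C; Player II would get 5.
- Q: Player 1 compares 11, 2, 2, 10, 9 and picks A; Player II would get 1.
- R: Player 1 compares 10, 13, 3, 15, 12 and picks D; Player II would get 14.
- S: Player 1 compares 1, 5, 3, 10, 9 and picks D; Player II would get 4.
- T: Player 1 compares 7, 6, 4, 14, 11 and picks D; Player II would get 6.
Maximizing over 5, 1, 14, 4, 6, Player II chooses R. Subgame-perfect outcome: (D, R) with payoffs (15, 14).
For the simultaneous game, intersect best replies.
Player 1's best replies: P→C; Q→A; R→D; S→D; T→D.
Player II's best replies: A→P; B→Q; C→S; D→R; E→S.
Only (D, R) has each player best-responding; Nash payoffs (15, 14).
Sequential outcome (D, R) coincides with the Nash profile (D, R).

yes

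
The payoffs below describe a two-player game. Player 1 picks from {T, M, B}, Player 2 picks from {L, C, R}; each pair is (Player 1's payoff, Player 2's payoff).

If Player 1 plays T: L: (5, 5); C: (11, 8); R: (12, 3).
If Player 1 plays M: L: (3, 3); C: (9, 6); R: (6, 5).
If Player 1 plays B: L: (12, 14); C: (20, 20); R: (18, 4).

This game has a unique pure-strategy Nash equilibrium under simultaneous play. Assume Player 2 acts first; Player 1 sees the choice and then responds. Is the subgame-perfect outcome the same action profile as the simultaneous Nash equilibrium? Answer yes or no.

Player 1 best-responds to each possible Player 2 move:
- L: BR = B, leader payoff 14.
- C: BR = B, leader payoff 20.
- R: BR = B, leader payoff 4.
Player 2's induced payoffs are 14, 20, 4, so Player 2 commits to C. Subgame-perfect outcome: (B, C) with payoffs (20, 20).
For the simultaneous game, intersect best replies.
Player 1's best replies: L→B; C→B; R→B.
Player 2's best replies: T→C; M→C; B→C.
The unique mutual best reply is (B, C), giving (20, 20).
Sequential outcome (B, C) coincides with the Nash profile (B, C).

yes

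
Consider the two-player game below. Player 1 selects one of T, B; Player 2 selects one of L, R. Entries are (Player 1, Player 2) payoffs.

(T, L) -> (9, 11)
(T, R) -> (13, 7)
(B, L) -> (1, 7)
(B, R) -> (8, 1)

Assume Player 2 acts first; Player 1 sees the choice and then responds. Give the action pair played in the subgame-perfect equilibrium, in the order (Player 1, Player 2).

(T, L)

Solve by backward induction (Player 2 leads).
- L → Player 1 plays T (best of 9, 1); Player 2 gets 11.
- R → Player 1 plays T (best of 13, 8); Player 2 gets 7.
Player 2's induced payoffs are 11, 7, so Player 2 commits to L. Subgame-perfect outcome: (T, L) with payoffs (9, 11).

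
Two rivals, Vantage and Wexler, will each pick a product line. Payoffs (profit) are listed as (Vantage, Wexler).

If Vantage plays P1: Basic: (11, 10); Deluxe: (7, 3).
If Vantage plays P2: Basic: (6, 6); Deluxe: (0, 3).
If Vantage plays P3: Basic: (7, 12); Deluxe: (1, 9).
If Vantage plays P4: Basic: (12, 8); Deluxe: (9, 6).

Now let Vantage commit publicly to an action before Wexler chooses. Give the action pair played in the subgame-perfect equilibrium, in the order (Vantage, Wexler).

(P4, Basic)

Solve by backward induction (Vantage leads).
- P1: BR = Basic, leader payoff 11.
- P2: BR = Basic, leader payoff 6.
- P3: BR = Basic, leader payoff 7.
- P4: BR = Basic, leader payoff 12.
Vantage's induced payoffs are 11, 6, 7, 12, so Vantage commits to P4. Subgame-perfect outcome: (P4, Basic) with payoffs (12, 8).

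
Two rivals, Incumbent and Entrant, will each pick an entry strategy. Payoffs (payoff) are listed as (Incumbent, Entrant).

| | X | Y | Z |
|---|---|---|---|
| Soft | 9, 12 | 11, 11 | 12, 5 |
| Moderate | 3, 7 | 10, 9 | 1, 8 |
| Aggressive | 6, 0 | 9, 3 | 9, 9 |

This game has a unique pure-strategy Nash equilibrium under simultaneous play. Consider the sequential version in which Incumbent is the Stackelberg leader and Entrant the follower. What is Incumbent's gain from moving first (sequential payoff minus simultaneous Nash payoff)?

Work backward from Entrant's decision.
- Soft: Entrant compares 12, 11, 5 and picks X; Incumbent would get 9.
- Moderate: Entrant compares 7, 9, 8 and picks Y; Incumbent would get 10.
- Aggressive: Entrant compares 0, 3, 9 and picks Z; Incumbent would get 9.
Among 9, 10, 9, the best is 10 at Moderate. Subgame-perfect outcome: (Moderate, Y) with payoffs (10, 9).
Now find the simultaneous Nash equilibrium.
Incumbent's best replies: X→Soft; Y→Soft; Z→Soft.
Entrant's best replies: Soft→X; Moderate→Y; Aggressive→Z.
The unique mutual best reply is (Soft, X), giving (9, 12).
Incumbent's commitment gain: 10 − 9 = 1.

1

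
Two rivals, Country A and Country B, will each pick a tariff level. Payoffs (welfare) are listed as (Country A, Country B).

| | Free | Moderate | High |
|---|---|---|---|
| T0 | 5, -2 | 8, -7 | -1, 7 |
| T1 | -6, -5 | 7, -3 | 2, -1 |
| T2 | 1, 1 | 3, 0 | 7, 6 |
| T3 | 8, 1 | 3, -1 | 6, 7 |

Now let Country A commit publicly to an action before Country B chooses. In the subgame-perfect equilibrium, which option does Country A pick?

Work backward from Country B's decision.
- T0: BR = High, leader payoff -1.
- T1: BR = High, leader payoff 2.
- T2: BR = High, leader payoff 7.
- T3: BR = High, leader payoff 6.
Country A's induced payoffs are -1, 2, 7, 6, so Country A commits to T2. Subgame-perfect outcome: (T2, High) with payoffs (7, 6).

T2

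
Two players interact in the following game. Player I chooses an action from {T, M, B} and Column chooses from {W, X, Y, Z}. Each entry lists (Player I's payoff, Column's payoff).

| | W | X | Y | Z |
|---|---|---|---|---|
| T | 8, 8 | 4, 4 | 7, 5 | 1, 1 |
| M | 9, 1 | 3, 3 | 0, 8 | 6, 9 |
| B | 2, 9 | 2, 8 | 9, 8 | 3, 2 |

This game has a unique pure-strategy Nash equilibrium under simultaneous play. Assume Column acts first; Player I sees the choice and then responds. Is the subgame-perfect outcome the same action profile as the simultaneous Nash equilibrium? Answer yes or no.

yes

Work backward from Player I's decision.
- W → Player I plays M (best of 8, 9, 2); Column gets 1.
- X → Player I plays T (best of 4, 3, 2); Column gets 4.
- Y → Player I plays B (best of 7, 0, 9); Column gets 8.
- Z → Player I plays M (best of 1, 6, 3); Column gets 9.
Among 1, 4, 8, 9, the best is 9 at Z. Subgame-perfect outcome: (M, Z) with payoffs (6, 9).
For the simultaneous game, intersect best replies.
Player I's best replies: W→M; X→T; Y→B; Z→M.
Column's best replies: T→W; M→Z; B→W.
The unique mutual best reply is (M, Z), giving (6, 9).
Sequential outcome (M, Z) coincides with the Nash profile (M, Z).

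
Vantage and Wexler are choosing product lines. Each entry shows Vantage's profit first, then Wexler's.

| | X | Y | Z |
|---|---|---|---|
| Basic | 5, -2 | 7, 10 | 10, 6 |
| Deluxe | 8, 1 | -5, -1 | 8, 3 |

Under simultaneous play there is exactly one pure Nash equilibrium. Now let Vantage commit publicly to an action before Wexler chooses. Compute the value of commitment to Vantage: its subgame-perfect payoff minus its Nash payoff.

Wexler best-responds to each possible Vantage move:
- Basic: Wexler compares -2, 10, 6 and picks Y; Vantage would get 7.
- Deluxe: Wexler compares 1, -1, 3 and picks Z; Vantage would get 8.
Among 7, 8, the best is 8 at Deluxe. Subgame-perfect outcome: (Deluxe, Z) with payoffs (8, 3).
For the simultaneous game, intersect best replies.
Vantage's best replies: X→Deluxe; Y→Basic; Z→Basic.
Wexler's best replies: Basic→Y; Deluxe→Z.
Only (Basic, Y) has each player best-responding; Nash payoffs (7, 10).
Vantage's commitment gain: 8 − 7 = 1.

1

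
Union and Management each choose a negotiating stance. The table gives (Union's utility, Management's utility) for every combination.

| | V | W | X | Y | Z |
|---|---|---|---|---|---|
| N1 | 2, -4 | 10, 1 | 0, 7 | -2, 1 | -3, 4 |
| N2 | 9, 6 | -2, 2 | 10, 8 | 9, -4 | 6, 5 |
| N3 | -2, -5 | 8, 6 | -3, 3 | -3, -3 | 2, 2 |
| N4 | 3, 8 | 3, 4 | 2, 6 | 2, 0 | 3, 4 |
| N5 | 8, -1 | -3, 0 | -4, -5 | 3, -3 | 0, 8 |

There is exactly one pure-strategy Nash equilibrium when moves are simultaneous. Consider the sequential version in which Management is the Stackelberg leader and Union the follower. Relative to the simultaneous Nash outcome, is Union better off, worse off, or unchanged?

unchanged

Backward induction with Management moving first.
- V: Union compares 2, 9, -2, 3, 8 and picks N2; Management would get 6.
- W: Union compares 10, -2, 8, 3, -3 and picks N1; Management would get 1.
- X: Union compares 0, 10, -3, 2, -4 and picks N2; Management would get 8.
- Y: Union compares -2, 9, -3, 2, 3 and picks N2; Management would get -4.
- Z: Union compares -3, 6, 2, 3, 0 and picks N2; Management would get 5.
Maximizing over 6, 1, 8, -4, 5, Management chooses X. Subgame-perfect outcome: (N2, X) with payoffs (10, 8).
Under simultaneous play:
Union's best replies: V→N2; W→N1; X→N2; Y→N2; Z→N2.
Management's best replies: N1→X; N2→X; N3→W; N4→V; N5→Z.
The unique mutual best reply is (N2, X), giving (10, 8).
Union earns 10 sequentially versus 10 at the Nash outcome: unchanged.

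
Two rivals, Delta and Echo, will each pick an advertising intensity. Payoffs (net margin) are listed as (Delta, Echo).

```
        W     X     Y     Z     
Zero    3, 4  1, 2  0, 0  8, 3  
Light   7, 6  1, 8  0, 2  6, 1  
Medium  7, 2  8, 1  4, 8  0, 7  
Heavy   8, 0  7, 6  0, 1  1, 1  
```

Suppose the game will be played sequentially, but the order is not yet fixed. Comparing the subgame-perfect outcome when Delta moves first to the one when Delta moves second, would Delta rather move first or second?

If Delta leads: Echo's best replies are Zero→W, Light→X, Medium→Y, Heavy→X; Delta's induced payoffs 3, 1, 4, 7; outcome (Heavy, X), payoffs (7, 6).
If Echo leads: Delta's best replies are W→Heavy, X→Medium, Y→Medium, Z→Zero; Echo's induced payoffs 0, 1, 8, 3; outcome (Medium, Y), payoffs (4, 8).
Delta gets 7 moving first and 4 moving second, so Delta prefers to move first.

first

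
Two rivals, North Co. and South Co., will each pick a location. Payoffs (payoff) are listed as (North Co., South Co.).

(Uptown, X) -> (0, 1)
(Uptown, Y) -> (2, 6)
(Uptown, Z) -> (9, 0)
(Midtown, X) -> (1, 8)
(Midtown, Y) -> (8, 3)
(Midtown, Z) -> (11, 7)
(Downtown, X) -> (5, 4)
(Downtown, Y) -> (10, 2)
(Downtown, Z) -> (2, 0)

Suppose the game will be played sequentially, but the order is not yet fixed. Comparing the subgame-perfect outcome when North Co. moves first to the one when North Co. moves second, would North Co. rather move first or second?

If North Co. leads: South Co.'s best replies are Uptown→Y, Midtown→X, Downtown→X; North Co.'s induced payoffs 2, 1, 5; outcome (Downtown, X), payoffs (5, 4).
If South Co. leads: North Co.'s best replies are X→Downtown, Y→Downtown, Z→Midtown; South Co.'s induced payoffs 4, 2, 7; outcome (Midtown, Z), payoffs (11, 7).
North Co. gets 5 moving first and 11 moving second, so North Co. prefers to move second.

second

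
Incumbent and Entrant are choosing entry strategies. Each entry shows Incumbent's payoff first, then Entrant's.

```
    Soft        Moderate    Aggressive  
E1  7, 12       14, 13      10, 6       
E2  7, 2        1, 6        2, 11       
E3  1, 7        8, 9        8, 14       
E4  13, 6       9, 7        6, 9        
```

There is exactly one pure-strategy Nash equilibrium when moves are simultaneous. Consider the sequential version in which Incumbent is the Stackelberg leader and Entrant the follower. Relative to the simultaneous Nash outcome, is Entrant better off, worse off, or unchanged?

unchanged

Backward induction with Incumbent moving first.
- E1: BR = Moderate, leader payoff 14.
- E2: BR = Aggressive, leader payoff 2.
- E3: BR = Aggressive, leader payoff 8.
- E4: BR = Aggressive, leader payoff 6.
Incumbent's induced payoffs are 14, 2, 8, 6, so Incumbent commits to E1. Subgame-perfect outcome: (E1, Moderate) with payoffs (14, 13).
For the simultaneous game, intersect best replies.
Incumbent's best replies: Soft→E4; Moderate→E1; Aggressive→E1.
Entrant's best replies: E1→Moderate; E2→Aggressive; E3→Aggressive; E4→Aggressive.
The unique mutual best reply is (E1, Moderate), giving (14, 13).
Entrant earns 13 sequentially versus 13 at the Nash outcome: unchanged.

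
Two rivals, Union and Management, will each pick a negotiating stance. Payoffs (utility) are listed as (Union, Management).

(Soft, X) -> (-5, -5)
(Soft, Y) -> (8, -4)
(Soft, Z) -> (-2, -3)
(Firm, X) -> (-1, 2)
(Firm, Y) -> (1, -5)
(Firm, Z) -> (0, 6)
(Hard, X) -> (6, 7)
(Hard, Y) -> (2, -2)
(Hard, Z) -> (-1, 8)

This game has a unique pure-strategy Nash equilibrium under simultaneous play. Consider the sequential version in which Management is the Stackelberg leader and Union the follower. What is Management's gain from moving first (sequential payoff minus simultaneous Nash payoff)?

Solve by backward induction (Management leads).
- X: BR = Hard, leader payoff 7.
- Y: BR = Soft, leader payoff -4.
- Z: BR = Firm, leader payoff 6.
Maximizing over 7, -4, 6, Management chooses X. Subgame-perfect outcome: (Hard, X) with payoffs (6, 7).
Under simultaneous play:
Union's best replies: X→Hard; Y→Soft; Z→Firm.
Management's best replies: Soft→Z; Firm→Z; Hard→Z.
Only (Firm, Z) has each player best-responding; Nash payoffs (0, 6).
Management's commitment gain: 7 − 6 = 1.

1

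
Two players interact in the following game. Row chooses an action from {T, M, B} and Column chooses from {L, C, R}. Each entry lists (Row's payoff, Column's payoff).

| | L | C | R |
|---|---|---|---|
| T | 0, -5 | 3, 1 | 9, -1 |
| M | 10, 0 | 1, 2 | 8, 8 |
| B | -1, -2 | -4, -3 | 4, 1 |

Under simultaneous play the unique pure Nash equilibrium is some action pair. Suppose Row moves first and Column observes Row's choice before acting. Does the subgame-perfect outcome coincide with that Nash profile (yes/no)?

no

Backward induction with Row moving first.
- T → Column plays C (best of -5, 1, -1); Row gets 3.
- M → Column plays R (best of 0, 2, 8); Row gets 8.
- B → Column plays R (best of -2, -3, 1); Row gets 4.
Maximizing over 3, 8, 4, Row chooses M. Subgame-perfect outcome: (M, R) with payoffs (8, 8).
Under simultaneous play:
Row's best replies: L→M; C→T; R→T.
Column's best replies: T→C; M→R; B→R.
The unique mutual best reply is (T, C), giving (3, 1).
Sequential outcome (M, R) differs from the Nash profile (T, C).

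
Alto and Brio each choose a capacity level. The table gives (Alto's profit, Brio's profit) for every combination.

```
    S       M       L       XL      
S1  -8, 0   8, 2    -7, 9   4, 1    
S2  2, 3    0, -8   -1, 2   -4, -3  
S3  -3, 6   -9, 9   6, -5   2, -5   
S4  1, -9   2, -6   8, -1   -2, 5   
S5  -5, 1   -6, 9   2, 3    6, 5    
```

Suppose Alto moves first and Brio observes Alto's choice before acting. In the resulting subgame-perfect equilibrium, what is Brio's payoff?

Solve by backward induction (Alto leads).
- S1: Brio compares 0, 2, 9, 1 and picks L; Alto would get -7.
- S2: Brio compares 3, -8, 2, -3 and picks S; Alto would get 2.
- S3: Brio compares 6, 9, -5, -5 and picks M; Alto would get -9.
- S4: Brio compares -9, -6, -1, 5 and picks XL; Alto would get -2.
- S5: Brio compares 1, 9, 3, 5 and picks M; Alto would get -6.
Maximizing over -7, 2, -9, -2, -6, Alto chooses S2. Subgame-perfect outcome: (S2, S) with payoffs (2, 3).

3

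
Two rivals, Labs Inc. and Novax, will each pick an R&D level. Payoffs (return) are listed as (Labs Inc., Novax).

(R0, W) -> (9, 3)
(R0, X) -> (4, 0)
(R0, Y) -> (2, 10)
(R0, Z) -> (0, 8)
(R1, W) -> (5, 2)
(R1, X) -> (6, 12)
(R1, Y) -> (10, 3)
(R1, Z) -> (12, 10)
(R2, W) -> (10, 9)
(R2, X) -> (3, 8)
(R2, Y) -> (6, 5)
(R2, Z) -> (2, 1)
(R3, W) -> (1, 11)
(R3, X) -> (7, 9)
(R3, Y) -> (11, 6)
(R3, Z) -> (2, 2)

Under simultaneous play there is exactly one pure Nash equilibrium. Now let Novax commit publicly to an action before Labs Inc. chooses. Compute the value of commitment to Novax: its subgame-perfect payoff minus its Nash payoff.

Backward induction with Novax moving first.
- W: BR = R2, leader payoff 9.
- X: BR = R3, leader payoff 9.
- Y: BR = R3, leader payoff 6.
- Z: BR = R1, leader payoff 10.
Among 9, 9, 6, 10, the best is 10 at Z. Subgame-perfect outcome: (R1, Z) with payoffs (12, 10).
For the simultaneous game, intersect best replies.
Labs Inc.'s best replies: W→R2; X→R3; Y→R3; Z→R1.
Novax's best replies: R0→Y; R1→X; R2→W; R3→W.
Only (R2, W) has each player best-responding; Nash payoffs (10, 9).
Novax's commitment gain: 10 − 9 = 1.

1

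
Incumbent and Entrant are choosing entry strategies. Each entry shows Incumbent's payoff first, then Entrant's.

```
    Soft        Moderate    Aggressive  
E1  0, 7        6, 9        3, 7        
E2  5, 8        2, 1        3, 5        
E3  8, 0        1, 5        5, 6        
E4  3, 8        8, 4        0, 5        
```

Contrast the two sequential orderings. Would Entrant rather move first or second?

If Incumbent leads: Entrant's best replies are E1→Moderate, E2→Soft, E3→Aggressive, E4→Soft; Incumbent's induced payoffs 6, 5, 5, 3; outcome (E1, Moderate), payoffs (6, 9).
If Entrant leads: Incumbent's best replies are Soft→E3, Moderate→E4, Aggressive→E3; Entrant's induced payoffs 0, 4, 6; outcome (E3, Aggressive), payoffs (5, 6).
Entrant gets 6 moving first and 9 moving second, so Entrant prefers to move second.

second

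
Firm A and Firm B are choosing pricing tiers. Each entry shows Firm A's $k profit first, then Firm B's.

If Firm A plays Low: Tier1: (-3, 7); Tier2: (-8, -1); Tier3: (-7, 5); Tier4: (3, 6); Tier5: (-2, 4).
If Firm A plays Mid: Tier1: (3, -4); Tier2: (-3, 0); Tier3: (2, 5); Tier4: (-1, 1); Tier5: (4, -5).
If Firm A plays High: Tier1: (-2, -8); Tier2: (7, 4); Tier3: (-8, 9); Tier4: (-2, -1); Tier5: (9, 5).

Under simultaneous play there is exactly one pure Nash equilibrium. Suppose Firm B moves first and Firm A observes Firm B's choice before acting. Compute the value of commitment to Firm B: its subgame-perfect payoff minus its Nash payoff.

1

Firm A best-responds to each possible Firm B move:
- Tier1: Firm A compares -3, 3, -2 and picks Mid; Firm B would get -4.
- Tier2: Firm A compares -8, -3, 7 and picks High; Firm B would get 4.
- Tier3: Firm A compares -7, 2, -8 and picks Mid; Firm B would get 5.
- Tier4: Firm A compares 3, -1, -2 and picks Low; Firm B would get 6.
- Tier5: Firm A compares -2, 4, 9 and picks High; Firm B would get 5.
Firm B's induced payoffs are -4, 4, 5, 6, 5, so Firm B commits to Tier4. Subgame-perfect outcome: (Low, Tier4) with payoffs (3, 6).
For the simultaneous game, intersect best replies.
Firm A's best replies: Tier1→Mid; Tier2→High; Tier3→Mid; Tier4→Low; Tier5→High.
Firm B's best replies: Low→Tier1; Mid→Tier3; High→Tier3.
The unique mutual best reply is (Mid, Tier3), giving (2, 5).
Firm B's commitment gain: 6 − 5 = 1.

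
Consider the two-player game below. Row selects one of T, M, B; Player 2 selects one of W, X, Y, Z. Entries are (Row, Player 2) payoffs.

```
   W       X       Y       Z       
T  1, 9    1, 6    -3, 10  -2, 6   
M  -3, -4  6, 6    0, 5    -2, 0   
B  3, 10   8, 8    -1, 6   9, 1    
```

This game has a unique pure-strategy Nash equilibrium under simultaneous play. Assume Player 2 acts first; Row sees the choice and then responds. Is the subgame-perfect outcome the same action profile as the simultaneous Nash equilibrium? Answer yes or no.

yes

Solve by backward induction (Player 2 leads).
- W: Row compares 1, -3, 3 and picks B; Player 2 would get 10.
- X: Row compares 1, 6, 8 and picks B; Player 2 would get 8.
- Y: Row compares -3, 0, -1 and picks M; Player 2 would get 5.
- Z: Row compares -2, -2, 9 and picks B; Player 2 would get 1.
Player 2's induced payoffs are 10, 8, 5, 1, so Player 2 commits to W. Subgame-perfect outcome: (B, W) with payoffs (3, 10).
Now find the simultaneous Nash equilibrium.
Row's best replies: W→B; X→B; Y→M; Z→B.
Player 2's best replies: T→Y; M→X; B→W.
The unique mutual best reply is (B, W), giving (3, 10).
Sequential outcome (B, W) coincides with the Nash profile (B, W).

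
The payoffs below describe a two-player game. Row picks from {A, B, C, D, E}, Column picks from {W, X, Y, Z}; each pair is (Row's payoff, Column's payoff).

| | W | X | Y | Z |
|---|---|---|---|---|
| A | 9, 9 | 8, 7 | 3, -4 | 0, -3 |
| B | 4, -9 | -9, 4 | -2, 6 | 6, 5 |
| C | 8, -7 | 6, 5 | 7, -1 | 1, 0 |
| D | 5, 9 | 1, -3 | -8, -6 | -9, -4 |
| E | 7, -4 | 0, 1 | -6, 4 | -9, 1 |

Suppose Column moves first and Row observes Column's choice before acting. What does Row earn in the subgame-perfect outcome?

9

Row best-responds to each possible Column move:
- W: Row compares 9, 4, 8, 5, 7 and picks A; Column would get 9.
- X: Row compares 8, -9, 6, 1, 0 and picks A; Column would get 7.
- Y: Row compares 3, -2, 7, -8, -6 and picks C; Column would get -1.
- Z: Row compares 0, 6, 1, -9, -9 and picks B; Column would get 5.
Maximizing over 9, 7, -1, 5, Column chooses W. Subgame-perfect outcome: (A, W) with payoffs (9, 9).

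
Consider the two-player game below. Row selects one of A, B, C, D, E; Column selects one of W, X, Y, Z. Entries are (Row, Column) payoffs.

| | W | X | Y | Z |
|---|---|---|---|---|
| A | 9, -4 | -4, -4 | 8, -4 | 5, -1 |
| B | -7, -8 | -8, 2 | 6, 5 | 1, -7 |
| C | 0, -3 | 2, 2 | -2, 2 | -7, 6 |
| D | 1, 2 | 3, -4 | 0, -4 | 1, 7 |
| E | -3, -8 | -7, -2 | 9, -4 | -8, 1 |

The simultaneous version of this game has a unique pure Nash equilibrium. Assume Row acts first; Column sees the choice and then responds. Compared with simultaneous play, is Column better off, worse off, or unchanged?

Solve by backward induction (Row leads).
- A: Column compares -4, -4, -4, -1 and picks Z; Row would get 5.
- B: Column compares -8, 2, 5, -7 and picks Y; Row would get 6.
- C: Column compares -3, 2, 2, 6 and picks Z; Row would get -7.
- D: Column compares 2, -4, -4, 7 and picks Z; Row would get 1.
- E: Column compares -8, -2, -4, 1 and picks Z; Row would get -8.
Maximizing over 5, 6, -7, 1, -8, Row chooses B. Subgame-perfect outcome: (B, Y) with payoffs (6, 5).
For the simultaneous game, intersect best replies.
Row's best replies: W→A; X→D; Y→E; Z→A.
Column's best replies: A→Z; B→Y; C→Z; D→Z; E→Z.
Only (A, Z) has each player best-responding; Nash payoffs (5, -1).
Column earns 5 sequentially versus -1 at the Nash outcome: better off.

better off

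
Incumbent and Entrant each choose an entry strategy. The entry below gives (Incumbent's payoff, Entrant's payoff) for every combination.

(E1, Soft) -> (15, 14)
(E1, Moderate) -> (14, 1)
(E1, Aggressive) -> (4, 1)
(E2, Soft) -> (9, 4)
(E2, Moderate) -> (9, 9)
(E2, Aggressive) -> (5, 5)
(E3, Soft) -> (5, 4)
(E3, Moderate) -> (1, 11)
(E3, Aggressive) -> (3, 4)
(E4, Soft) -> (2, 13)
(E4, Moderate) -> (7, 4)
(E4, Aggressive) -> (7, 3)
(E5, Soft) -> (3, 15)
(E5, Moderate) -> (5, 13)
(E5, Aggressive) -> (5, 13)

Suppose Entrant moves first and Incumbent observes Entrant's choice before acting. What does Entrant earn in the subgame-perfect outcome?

14

Incumbent best-responds to each possible Entrant move:
- Soft: Incumbent compares 15, 9, 5, 2, 3 and picks E1; Entrant would get 14.
- Moderate: Incumbent compares 14, 9, 1, 7, 5 and picks E1; Entrant would get 1.
- Aggressive: Incumbent compares 4, 5, 3, 7, 5 and picks E4; Entrant would get 3.
Among 14, 1, 3, the best is 14 at Soft. Subgame-perfect outcome: (E1, Soft) with payoffs (15, 14).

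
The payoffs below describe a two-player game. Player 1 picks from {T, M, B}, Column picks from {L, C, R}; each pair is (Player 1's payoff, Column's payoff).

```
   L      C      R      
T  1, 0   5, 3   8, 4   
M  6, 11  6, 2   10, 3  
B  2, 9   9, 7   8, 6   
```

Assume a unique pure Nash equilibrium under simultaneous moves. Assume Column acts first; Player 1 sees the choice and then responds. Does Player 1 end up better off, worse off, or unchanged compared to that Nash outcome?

unchanged

Work backward from Player 1's decision.
- L: Player 1 compares 1, 6, 2 and picks M; Column would get 11.
- C: Player 1 compares 5, 6, 9 and picks B; Column would get 7.
- R: Player 1 compares 8, 10, 8 and picks M; Column would get 3.
Column's induced payoffs are 11, 7, 3, so Column commits to L. Subgame-perfect outcome: (M, L) with payoffs (6, 11).
Under simultaneous play:
Player 1's best replies: L→M; C→B; R→M.
Column's best replies: T→R; M→L; B→L.
The unique mutual best reply is (M, L), giving (6, 11).
Player 1 earns 6 sequentially versus 6 at the Nash outcome: unchanged.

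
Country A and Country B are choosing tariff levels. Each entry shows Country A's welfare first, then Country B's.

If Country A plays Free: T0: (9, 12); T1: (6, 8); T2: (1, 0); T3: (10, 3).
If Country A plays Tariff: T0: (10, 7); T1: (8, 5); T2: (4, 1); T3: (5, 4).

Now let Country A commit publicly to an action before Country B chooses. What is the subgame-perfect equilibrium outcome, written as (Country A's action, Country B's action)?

Backward induction with Country A moving first.
- Free → Country B plays T0 (best of 12, 8, 0, 3); Country A gets 9.
- Tariff → Country B plays T0 (best of 7, 5, 1, 4); Country A gets 10.
Country A's induced payoffs are 9, 10, so Country A commits to Tariff. Subgame-perfect outcome: (Tariff, T0) with payoffs (10, 7).

(Tariff, T0)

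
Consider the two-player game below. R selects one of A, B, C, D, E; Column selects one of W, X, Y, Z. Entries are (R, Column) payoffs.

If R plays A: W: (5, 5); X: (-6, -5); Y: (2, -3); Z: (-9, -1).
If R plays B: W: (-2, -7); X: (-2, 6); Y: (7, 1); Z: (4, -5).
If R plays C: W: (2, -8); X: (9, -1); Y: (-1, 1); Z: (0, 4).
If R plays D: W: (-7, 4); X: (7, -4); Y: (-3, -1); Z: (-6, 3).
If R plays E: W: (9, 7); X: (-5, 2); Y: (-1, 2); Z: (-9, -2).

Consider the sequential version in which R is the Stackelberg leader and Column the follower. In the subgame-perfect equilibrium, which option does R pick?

E

Solve by backward induction (R leads).
- A: BR = W, leader payoff 5.
- B: BR = X, leader payoff -2.
- C: BR = Z, leader payoff 0.
- D: BR = W, leader payoff -7.
- E: BR = W, leader payoff 9.
Among 5, -2, 0, -7, 9, the best is 9 at E. Subgame-perfect outcome: (E, W) with payoffs (9, 7).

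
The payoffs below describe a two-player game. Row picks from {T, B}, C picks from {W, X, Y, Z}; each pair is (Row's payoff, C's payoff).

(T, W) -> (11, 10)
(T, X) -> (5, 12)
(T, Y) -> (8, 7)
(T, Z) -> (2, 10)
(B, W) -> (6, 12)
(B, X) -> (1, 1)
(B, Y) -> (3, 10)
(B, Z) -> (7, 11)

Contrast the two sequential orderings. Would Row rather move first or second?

If Row leads: C's best replies are T→X, B→W; Row's induced payoffs 5, 6; outcome (B, W), payoffs (6, 12).
If C leads: Row's best replies are W→T, X→T, Y→T, Z→B; C's induced payoffs 10, 12, 7, 11; outcome (T, X), payoffs (5, 12).
Row gets 6 moving first and 5 moving second, so Row prefers to move first.

first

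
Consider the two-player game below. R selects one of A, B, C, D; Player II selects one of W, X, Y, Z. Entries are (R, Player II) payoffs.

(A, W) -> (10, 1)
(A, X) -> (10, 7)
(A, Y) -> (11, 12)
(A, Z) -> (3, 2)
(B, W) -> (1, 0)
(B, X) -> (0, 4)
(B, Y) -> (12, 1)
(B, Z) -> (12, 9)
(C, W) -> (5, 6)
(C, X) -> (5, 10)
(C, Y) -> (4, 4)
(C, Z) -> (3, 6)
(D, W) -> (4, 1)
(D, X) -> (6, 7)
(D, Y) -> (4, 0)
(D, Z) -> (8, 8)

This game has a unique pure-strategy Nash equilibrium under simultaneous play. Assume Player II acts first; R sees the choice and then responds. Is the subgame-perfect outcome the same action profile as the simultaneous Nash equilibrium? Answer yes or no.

Solve by backward induction (Player II leads).
- W: R compares 10, 1, 5, 4 and picks A; Player II would get 1.
- X: R compares 10, 0, 5, 6 and picks A; Player II would get 7.
- Y: R compares 11, 12, 4, 4 and picks B; Player II would get 1.
- Z: R compares 3, 12, 3, 8 and picks B; Player II would get 9.
Player II's induced payoffs are 1, 7, 1, 9, so Player II commits to Z. Subgame-perfect outcome: (B, Z) with payoffs (12, 9).
For the simultaneous game, intersect best replies.
R's best replies: W→A; X→A; Y→B; Z→B.
Player II's best replies: A→Y; B→Z; C→X; D→Z.
Only (B, Z) has each player best-responding; Nash payoffs (12, 9).
Sequential outcome (B, Z) coincides with the Nash profile (B, Z).

yes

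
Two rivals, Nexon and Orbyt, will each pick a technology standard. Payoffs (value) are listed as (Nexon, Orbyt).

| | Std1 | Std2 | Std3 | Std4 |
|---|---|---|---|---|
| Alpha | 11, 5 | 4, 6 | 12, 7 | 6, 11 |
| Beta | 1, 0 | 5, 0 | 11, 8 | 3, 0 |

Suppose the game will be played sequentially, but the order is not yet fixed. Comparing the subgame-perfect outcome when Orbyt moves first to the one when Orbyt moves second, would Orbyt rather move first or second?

first

If Nexon leads: Orbyt's best replies are Alpha→Std4, Beta→Std3; Nexon's induced payoffs 6, 11; outcome (Beta, Std3), payoffs (11, 8).
If Orbyt leads: Nexon's best replies are Std1→Alpha, Std2→Beta, Std3→Alpha, Std4→Alpha; Orbyt's induced payoffs 5, 0, 7, 11; outcome (Alpha, Std4), payoffs (6, 11).
Orbyt gets 11 moving first and 8 moving second, so Orbyt prefers to move first.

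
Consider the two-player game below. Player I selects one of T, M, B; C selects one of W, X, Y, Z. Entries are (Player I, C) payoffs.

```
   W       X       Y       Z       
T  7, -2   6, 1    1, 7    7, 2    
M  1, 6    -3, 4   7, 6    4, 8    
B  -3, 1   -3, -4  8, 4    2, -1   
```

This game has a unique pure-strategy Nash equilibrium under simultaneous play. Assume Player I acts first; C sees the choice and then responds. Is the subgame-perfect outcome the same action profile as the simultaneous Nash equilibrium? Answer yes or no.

yes

Backward induction with Player I moving first.
- T: C compares -2, 1, 7, 2 and picks Y; Player I would get 1.
- M: C compares 6, 4, 6, 8 and picks Z; Player I would get 4.
- B: C compares 1, -4, 4, -1 and picks Y; Player I would get 8.
Player I's induced payoffs are 1, 4, 8, so Player I commits to B. Subgame-perfect outcome: (B, Y) with payoffs (8, 4).
Under simultaneous play:
Player I's best replies: W→T; X→T; Y→B; Z→T.
C's best replies: T→Y; M→Z; B→Y.
The unique mutual best reply is (B, Y), giving (8, 4).
Sequential outcome (B, Y) coincides with the Nash profile (B, Y).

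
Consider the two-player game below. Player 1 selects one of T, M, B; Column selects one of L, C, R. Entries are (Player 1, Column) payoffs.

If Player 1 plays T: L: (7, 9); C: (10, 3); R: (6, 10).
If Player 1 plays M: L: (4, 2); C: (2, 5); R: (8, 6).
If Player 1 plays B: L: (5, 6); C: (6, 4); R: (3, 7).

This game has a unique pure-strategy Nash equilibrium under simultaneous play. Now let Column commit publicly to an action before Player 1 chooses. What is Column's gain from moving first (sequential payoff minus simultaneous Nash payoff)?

Backward induction with Column moving first.
- L: BR = T, leader payoff 9.
- C: BR = T, leader payoff 3.
- R: BR = M, leader payoff 6.
Column's induced payoffs are 9, 3, 6, so Column commits to L. Subgame-perfect outcome: (T, L) with payoffs (7, 9).
Now find the simultaneous Nash equilibrium.
Player 1's best replies: L→T; C→T; R→M.
Column's best replies: T→R; M→R; B→R.
Only (M, R) has each player best-responding; Nash payoffs (8, 6).
Column's commitment gain: 9 − 6 = 3.

3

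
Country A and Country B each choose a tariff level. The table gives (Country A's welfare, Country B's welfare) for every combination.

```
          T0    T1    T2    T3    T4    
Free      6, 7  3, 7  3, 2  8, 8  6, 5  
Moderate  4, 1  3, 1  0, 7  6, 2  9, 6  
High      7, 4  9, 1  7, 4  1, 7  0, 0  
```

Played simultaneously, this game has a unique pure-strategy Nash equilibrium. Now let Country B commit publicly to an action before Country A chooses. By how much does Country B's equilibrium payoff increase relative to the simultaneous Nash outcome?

0

Solve by backward induction (Country B leads).
- T0: BR = High, leader payoff 4.
- T1: BR = High, leader payoff 1.
- T2: BR = High, leader payoff 4.
- T3: BR = Free, leader payoff 8.
- T4: BR = Moderate, leader payoff 6.
Country B's induced payoffs are 4, 1, 4, 8, 6, so Country B commits to T3. Subgame-perfect outcome: (Free, T3) with payoffs (8, 8).
For the simultaneous game, intersect best replies.
Country A's best replies: T0→High; T1→High; T2→High; T3→Free; T4→Moderate.
Country B's best replies: Free→T3; Moderate→T2; High→T3.
The unique mutual best reply is (Free, T3), giving (8, 8).
Country B's commitment gain: 8 − 8 = 0.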